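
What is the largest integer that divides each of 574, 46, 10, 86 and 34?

2

gcd(574, 46): 574 = 12·46 + 22; 46 = 2·22 + 2; 22 = 11·2 + 0 → 2
gcd(2, 10): 10 = 5·2 + 0 → 2
gcd(2, 86): 86 = 43·2 + 0 → 2
gcd(2, 34): 34 = 17·2 + 0 → 2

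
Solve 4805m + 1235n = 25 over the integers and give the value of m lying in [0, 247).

gcd(4805, 1235) = 5 (Euclid: 4805 = 3·1235 + 1100; 1235 = 1·1100 + 135; 1100 = 8·135 + 20; 135 = 6·20 + 15; 20 = 1·15 + 5; 15 = 3·5 + 0), and 5 | 25.
Extended Euclid: 4805·(64) + 1235·(-249) = 5. Scale by 5: m₀ = 320.
General solution m = m₀ + 247t; reducing mod 247 gives m = 73 (and n = -284).

73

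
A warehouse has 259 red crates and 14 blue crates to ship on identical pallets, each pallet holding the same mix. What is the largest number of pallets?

259 = 7 · 37
14 = 2 · 7
Common: 7 = 7

7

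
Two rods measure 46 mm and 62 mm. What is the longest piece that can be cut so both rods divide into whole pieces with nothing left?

Euclid: 62 = 1·46 + 16; 46 = 2·16 + 14; 16 = 1·14 + 2; 14 = 7·2 + 0. Last nonzero remainder: 2.

2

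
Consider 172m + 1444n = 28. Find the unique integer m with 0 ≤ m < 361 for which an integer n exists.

294

Reduce mod 1444: 172m ≡ 28 (mod 1444). With g = gcd(172, 1444) = 4 dividing 28, divide through: 43m ≡ 7 (mod 361).
Since gcd(43, 361) = 1, m ≡ 7·(43)⁻¹ ≡ 294 (mod 361). Smallest non-negative: 294.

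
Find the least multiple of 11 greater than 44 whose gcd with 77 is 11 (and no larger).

gcd(t, 77) = 11 forces 11 | t; write t = 11s. Then gcd(11s, 11·7) = 11·gcd(s, 7), so need gcd(s, 7) = 1.
11s > 44 gives s ≥ 5. The least s ≥ 5 coprime to 7 is 5, so t = 11·5 = 55.

55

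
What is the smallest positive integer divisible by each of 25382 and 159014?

2018046674

gcd first: 159014 = 6·25382 + 6722; 25382 = 3·6722 + 5216; 6722 = 1·5216 + 1506; 5216 = 3·1506 + 698; 1506 = 2·698 + 110; 698 = 6·110 + 38; 110 = 2·38 + 34; 38 = 1·34 + 4; 34 = 8·4 + 2; 4 = 2·2 + 0 → gcd = 2
lcm = 25382·159014/gcd = 4036093348/2 = 2018046674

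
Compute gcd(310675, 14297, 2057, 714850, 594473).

gcd(310675, 14297): 310675 = 21·14297 + 10438; 14297 = 1·10438 + 3859; 10438 = 2·3859 + 2720; 3859 = 1·2720 + 1139; 2720 = 2·1139 + 442; 1139 = 2·442 + 255; 442 = 1·255 + 187; 255 = 1·187 + 68; 187 = 2·68 + 51; 68 = 1·51 + 17; 51 = 3·17 + 0 → 17
gcd(17, 2057): 2057 = 121·17 + 0 → 17
gcd(17, 714850): 714850 = 42050·17 + 0 → 17
gcd(17, 594473): 594473 = 34969·17 + 0 → 17

17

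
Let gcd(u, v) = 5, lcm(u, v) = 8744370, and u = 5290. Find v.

u·v = gcd·lcm = 5·8744370 = 43721850, so v = 43721850/5290 = 8265.

8265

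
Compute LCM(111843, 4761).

111843 = 3² · 17² · 43; 4761 = 3² · 23²
max exponents: 3² · 17² · 23² · 43 = 59164947

59164947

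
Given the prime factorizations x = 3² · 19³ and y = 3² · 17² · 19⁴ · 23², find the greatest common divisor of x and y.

61731

min exponent per shared prime: 3² · 19³ = 61731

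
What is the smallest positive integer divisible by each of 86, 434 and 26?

lcm(86, 434) = 86·434/gcd = 37324/2 = 18662
lcm(18662, 26) = 18662·26/gcd = 485212/2 = 242606

242606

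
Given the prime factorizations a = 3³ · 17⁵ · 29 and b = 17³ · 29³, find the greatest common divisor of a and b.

142477

min exponent per shared prime: 17³ · 29 = 142477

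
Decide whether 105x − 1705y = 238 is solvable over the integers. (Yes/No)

gcd(105, 1705): 1705 = 16·105 + 25; 105 = 4·25 + 5; 25 = 5·5 + 0 → 5
5 does not divide 238, so a solution does not exist.

No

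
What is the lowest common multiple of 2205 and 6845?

gcd first: 6845 = 3·2205 + 230; 2205 = 9·230 + 135; 230 = 1·135 + 95; 135 = 1·95 + 40; 95 = 2·40 + 15; 40 = 2·15 + 10; 15 = 1·10 + 5; 10 = 2·5 + 0 → gcd = 5
lcm = 2205·6845/gcd = 15093225/5 = 3018645

3018645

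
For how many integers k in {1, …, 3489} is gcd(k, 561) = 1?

561 = 3·11·17. Inclusion–exclusion on these primes:
3489 − ⌊3489/3⌋ − ⌊3489/11⌋ − ⌊3489/17⌋ + ⌊3489/33⌋ + ⌊3489/51⌋ + ⌊3489/187⌋ − ⌊3489/561⌋ = 1989

1989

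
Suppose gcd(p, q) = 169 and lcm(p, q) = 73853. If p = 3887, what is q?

3211

p·q = gcd·lcm = 169·73853 = 12481157, so q = 12481157/3887 = 3211.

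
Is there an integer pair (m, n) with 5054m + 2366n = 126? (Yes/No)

Yes

By Bézout, 5054m + 2366n = 126 has integer solutions iff gcd(5054, 2366) | 126.
Euclid: 5054 = 2·2366 + 322; 2366 = 7·322 + 112; 322 = 2·112 + 98; 112 = 1·98 + 14; 98 = 7·14 + 0. gcd = 14; 126 mod 14 = 0. Yes.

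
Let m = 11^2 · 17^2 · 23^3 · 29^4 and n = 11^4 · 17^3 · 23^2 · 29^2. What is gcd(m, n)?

15557323441

min exponent per shared prime: 11^2 · 17^2 · 23^2 · 29^2 = 15557323441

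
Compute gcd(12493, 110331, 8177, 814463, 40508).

12493 = 13 · 31²; 110331 = 3² · 13 · 23 · 41; 8177 = 13 · 17 · 37; 814463 = 13 · 31 · 43 · 47; 40508 = 2² · 13 · 19 · 41
gcd takes min exponent of each prime: 13 = 13

13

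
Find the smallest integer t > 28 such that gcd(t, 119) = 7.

gcd(t, 119) = 7 forces 7 | t; write t = 7s. Then gcd(7s, 7·17) = 7·gcd(s, 17), so need gcd(s, 17) = 1.
7s > 28 gives s ≥ 5. The least s ≥ 5 coprime to 17 is 5, so t = 7·5 = 35.

35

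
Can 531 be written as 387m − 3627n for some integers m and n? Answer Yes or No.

By Bézout, 387m − 3627n = 531 has integer solutions iff gcd(387, 3627) | 531.
Euclid: 3627 = 9·387 + 144; 387 = 2·144 + 99; 144 = 1·99 + 45; 99 = 2·45 + 9; 45 = 5·9 + 0. gcd = 9; 531 mod 9 = 0. Yes.

Yes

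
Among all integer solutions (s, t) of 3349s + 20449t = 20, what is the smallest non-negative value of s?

6912

Reduce mod 20449: 3349s ≡ 20 (mod 20449). With g = gcd(3349, 20449) = 1 dividing 20, divide through: 3349s ≡ 20 (mod 20449).
Since gcd(3349, 20449) = 1, s ≡ 20·(3349)⁻¹ ≡ 6912 (mod 20449). Smallest non-negative: 6912.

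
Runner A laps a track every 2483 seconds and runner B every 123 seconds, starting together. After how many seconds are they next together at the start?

2483 = 13 · 191; 123 = 3 · 41
max exponents: 3 · 13 · 41 · 191 = 305409

305409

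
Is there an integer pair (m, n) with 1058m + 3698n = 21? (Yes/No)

No

By Bézout, 1058m + 3698n = 21 has integer solutions iff gcd(1058, 3698) | 21.
Euclid: 3698 = 3·1058 + 524; 1058 = 2·524 + 10; 524 = 52·10 + 4; 10 = 2·4 + 2; 4 = 2·2 + 0. gcd = 2; 21 mod 2 = 1. No.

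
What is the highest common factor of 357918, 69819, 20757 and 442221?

gcd(357918, 69819): 357918 = 5·69819 + 8823; 69819 = 7·8823 + 8058; 8823 = 1·8058 + 765; 8058 = 10·765 + 408; 765 = 1·408 + 357; 408 = 1·357 + 51; 357 = 7·51 + 0 → 51
gcd(51, 20757): 20757 = 407·51 + 0 → 51
gcd(51, 442221): 442221 = 8671·51 + 0 → 51

51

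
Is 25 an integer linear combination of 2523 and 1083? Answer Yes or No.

No

gcd(2523, 1083): 2523 = 2·1083 + 357; 1083 = 3·357 + 12; 357 = 29·12 + 9; 12 = 1·9 + 3; 9 = 3·3 + 0 → 3
3 does not divide 25, so a solution does not exist.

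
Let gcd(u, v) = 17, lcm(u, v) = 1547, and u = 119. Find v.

Using uv = gcd(u,v)·lcm(u,v) = 17·1547 = 26299, we get v = 26299/119 = 221.

221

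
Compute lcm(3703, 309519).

3703 = 7 · 23²; 309519 = 3² · 7 · 17³
max exponents: 3² · 7 · 17³ · 23² = 163735551

163735551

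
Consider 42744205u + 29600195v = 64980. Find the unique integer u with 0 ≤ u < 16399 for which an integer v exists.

gcd(42744205, 29600195) = 1805 (Euclid: 42744205 = 1·29600195 + 13144010; 29600195 = 2·13144010 + 3312175; 13144010 = 3·3312175 + 3207485; 3312175 = 1·3207485 + 104690; 3207485 = 30·104690 + 66785; 104690 = 1·66785 + 37905; 66785 = 1·37905 + 28880; 37905 = 1·28880 + 9025; 28880 = 3·9025 + 1805; 9025 = 5·1805 + 0), and 1805 | 64980.
Extended Euclid: 42744205·(3110) + 29600195·(-4491) = 1805. Scale by 36: u₀ = 111960.
General solution u = u₀ + 16399t; reducing mod 16399 gives u = 13566 (and v = -19590).

13566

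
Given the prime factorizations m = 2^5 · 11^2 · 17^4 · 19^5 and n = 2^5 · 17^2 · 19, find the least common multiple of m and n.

max exponent per prime: 2^5 · 11^2 · 17^4 · 19^5 = 800753856449888

800753856449888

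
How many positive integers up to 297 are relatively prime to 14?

128

14 = 2·7. Inclusion–exclusion on these primes:
297 − ⌊297/2⌋ − ⌊297/7⌋ + ⌊297/14⌋ = 128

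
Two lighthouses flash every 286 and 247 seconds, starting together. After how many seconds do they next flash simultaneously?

5434

gcd first: 286 = 1·247 + 39; 247 = 6·39 + 13; 39 = 3·13 + 0 → gcd = 13
lcm = 286·247/gcd = 70642/13 = 5434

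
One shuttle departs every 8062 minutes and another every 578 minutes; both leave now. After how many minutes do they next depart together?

8062 = 2 · 29 · 139; 578 = 2 · 17²
max exponents: 2 · 17² · 29 · 139 = 2329918

2329918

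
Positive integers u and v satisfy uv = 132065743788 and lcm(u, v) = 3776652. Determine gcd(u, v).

34969

gcd·lcm = product, so gcd = 132065743788/3776652 = 34969.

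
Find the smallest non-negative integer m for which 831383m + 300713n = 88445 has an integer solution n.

Reduce mod 300713: 831383m ≡ 88445 (mod 300713). With g = gcd(831383, 300713) = 17689 dividing 88445, divide through: 47m ≡ 5 (mod 17).
Since gcd(47, 17) = 1, m ≡ 5·(47)⁻¹ ≡ 3 (mod 17). Smallest non-negative: 3.

3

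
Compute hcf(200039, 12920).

Euclid: 200039 = 15·12920 + 6239; 12920 = 2·6239 + 442; 6239 = 14·442 + 51; 442 = 8·51 + 34; 51 = 1·34 + 17; 34 = 2·17 + 0. Last nonzero remainder: 17.

17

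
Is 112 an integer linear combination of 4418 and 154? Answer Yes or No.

Yes

gcd(4418, 154): 4418 = 28·154 + 106; 154 = 1·106 + 48; 106 = 2·48 + 10; 48 = 4·10 + 8; 10 = 1·8 + 2; 8 = 4·2 + 0 → 2
2 divides 112, so a solution exists.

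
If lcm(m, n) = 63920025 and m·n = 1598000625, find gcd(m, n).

gcd·lcm = product, so gcd = 1598000625/63920025 = 25.

25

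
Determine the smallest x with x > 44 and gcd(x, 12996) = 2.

12996 = 2·6498. Any x with gcd(x, 12996) = 2 is a multiple of 2, say 2s, with s coprime to 6498.
Need s > 44/2, so s ≥ 23. First s ≥ 23 with gcd(s, 6498) = 1 is s = 23. Thus x = 2·23 = 46.

46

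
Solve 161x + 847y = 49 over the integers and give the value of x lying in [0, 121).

Reduce mod 847: 161x ≡ 49 (mod 847). With g = gcd(161, 847) = 7 dividing 49, divide through: 23x ≡ 7 (mod 121).
Since gcd(23, 121) = 1, x ≡ 7·(23)⁻¹ ≡ 95 (mod 121). Smallest non-negative: 95.

95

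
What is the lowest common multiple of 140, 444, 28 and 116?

140 = 2² · 5 · 7; 444 = 2² · 3 · 37; 28 = 2² · 7; 116 = 2² · 29
lcm takes max exponent of each prime: 2² · 3 · 5 · 7 · 29 · 37 = 450660

450660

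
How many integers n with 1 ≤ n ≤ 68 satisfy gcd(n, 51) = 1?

51 = 3·17. Inclusion–exclusion on these primes:
68 − ⌊68/3⌋ − ⌊68/17⌋ + ⌊68/51⌋ = 43

43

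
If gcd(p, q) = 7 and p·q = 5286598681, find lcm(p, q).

gcd·lcm = product, so lcm = 5286598681/7 = 755228383.

755228383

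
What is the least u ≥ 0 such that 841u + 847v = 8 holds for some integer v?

gcd(841, 847) = 1 (Euclid: 847 = 1·841 + 6; 841 = 140·6 + 1; 6 = 6·1 + 0), and 1 | 8.
Extended Euclid: 841·(141) + 847·(-140) = 1. Scale by 8: u₀ = 1128.
General solution u = u₀ + 847t; reducing mod 847 gives u = 281 (and v = -279).

281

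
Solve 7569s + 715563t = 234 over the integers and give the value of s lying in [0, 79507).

gcd(7569, 715563) = 9 (Euclid: 715563 = 94·7569 + 4077; 7569 = 1·4077 + 3492; 4077 = 1·3492 + 585; 3492 = 5·585 + 567; 585 = 1·567 + 18; 567 = 31·18 + 9; 18 = 2·9 + 0), and 9 | 234.
Extended Euclid: 7569·(39139) + 715563·(-414) = 9. Scale by 26: s₀ = 1017614.
General solution s = s₀ + 79507k; reducing mod 79507 gives s = 63530 (and t = -672).

63530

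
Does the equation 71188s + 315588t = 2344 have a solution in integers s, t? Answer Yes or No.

No

By Bézout, 71188s + 315588t = 2344 has integer solutions iff gcd(71188, 315588) | 2344.
Euclid: 315588 = 4·71188 + 30836; 71188 = 2·30836 + 9516; 30836 = 3·9516 + 2288; 9516 = 4·2288 + 364; 2288 = 6·364 + 104; 364 = 3·104 + 52; 104 = 2·52 + 0. gcd = 52; 2344 mod 52 = 4. No.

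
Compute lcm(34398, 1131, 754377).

665360514

lcm(34398, 1131) = 34398·1131/gcd = 38904138/39 = 997542
lcm(997542, 754377) = 997542·754377/gcd = 752522741334/1131 = 665360514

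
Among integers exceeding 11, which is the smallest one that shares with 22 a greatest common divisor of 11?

gcd(k, 22) = 11 forces 11 | k; write k = 11s. Then gcd(11s, 11·2) = 11·gcd(s, 2), so need gcd(s, 2) = 1.
11s > 11 gives s ≥ 2. The least s ≥ 2 coprime to 2 is 3, so k = 11·3 = 33.

33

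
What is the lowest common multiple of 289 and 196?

56644

gcd first: 289 = 1·196 + 93; 196 = 2·93 + 10; 93 = 9·10 + 3; 10 = 3·3 + 1; 3 = 3·1 + 0 → gcd = 1
lcm = 289·196/gcd = 56644/1 = 56644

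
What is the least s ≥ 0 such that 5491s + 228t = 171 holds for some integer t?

9

gcd(5491, 228) = 19 (Euclid: 5491 = 24·228 + 19; 228 = 12·19 + 0), and 19 | 171.
Extended Euclid: 5491·(1) + 228·(-24) = 19. Scale by 9: s₀ = 9.
General solution s = s₀ + 12k; reducing mod 12 gives s = 9 (and t = -216).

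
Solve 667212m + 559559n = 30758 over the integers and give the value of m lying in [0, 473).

gcd(667212, 559559) = 1183 (Euclid: 667212 = 1·559559 + 107653; 559559 = 5·107653 + 21294; 107653 = 5·21294 + 1183; 21294 = 18·1183 + 0), and 1183 | 30758.
Extended Euclid: 667212·(26) + 559559·(-31) = 1183. Scale by 26: m₀ = 676.
General solution m = m₀ + 473t; reducing mod 473 gives m = 203 (and n = -242).

203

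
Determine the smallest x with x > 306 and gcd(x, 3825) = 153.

Multiples of 153 above 306: 153·3, 153·4, … . Need the cofactor coprime to 3825/153 = 25.
Checking s = 3, 4, … the first with gcd(s, 25) = 1 is s = 3, giving 459.

459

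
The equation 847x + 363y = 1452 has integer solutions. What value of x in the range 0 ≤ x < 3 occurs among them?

0

Euclid: 847 = 2·363 + 121; 363 = 3·121 + 0 → gcd = 121; 1452 = 121·12.
Back-substitution yields 847·(1) + 363·(-2) = 121, so one solution is x = 1·12 = 12, y = -2·12 = -24.
Solutions in x differ by 363/121 = 3; the one in [0, 3) is 12 mod 3 = 0.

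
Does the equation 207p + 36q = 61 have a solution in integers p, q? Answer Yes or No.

gcd(207, 36): 207 = 5·36 + 27; 36 = 1·27 + 9; 27 = 3·9 + 0 → 9
9 does not divide 61, so a solution does not exist.

No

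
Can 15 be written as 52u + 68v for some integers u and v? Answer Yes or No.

gcd(52, 68): 68 = 1·52 + 16; 52 = 3·16 + 4; 16 = 4·4 + 0 → 4
4 does not divide 15, so a solution does not exist.

No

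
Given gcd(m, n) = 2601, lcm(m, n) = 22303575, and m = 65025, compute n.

892143

Using mn = gcd(m,n)·lcm(m,n) = 2601·22303575 = 58011598575, we get n = 58011598575/65025 = 892143.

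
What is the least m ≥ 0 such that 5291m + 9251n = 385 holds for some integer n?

Euclid: 9251 = 1·5291 + 3960; 5291 = 1·3960 + 1331; 3960 = 2·1331 + 1298; 1331 = 1·1298 + 33; 1298 = 39·33 + 11; 33 = 3·11 + 0 → gcd = 11; 385 = 11·35.
Back-substitution yields 5291·(-278) + 9251·(159) = 11, so one solution is m = -278·35 = -9730, n = 159·35 = 5565.
Solutions in m differ by 9251/11 = 841; the one in [0, 841) is -9730 mod 841 = 362.

362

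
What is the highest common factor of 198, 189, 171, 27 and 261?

198 = 2 · 3² · 11; 189 = 3³ · 7; 171 = 3² · 19; 27 = 3³; 261 = 3² · 29
gcd takes min exponent of each prime: 3² = 9

9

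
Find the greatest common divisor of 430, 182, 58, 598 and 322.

2

gcd(430, 182): 430 = 2·182 + 66; 182 = 2·66 + 50; 66 = 1·50 + 16; 50 = 3·16 + 2; 16 = 8·2 + 0 → 2
gcd(2, 58): 58 = 29·2 + 0 → 2
gcd(2, 598): 598 = 299·2 + 0 → 2
gcd(2, 322): 322 = 161·2 + 0 → 2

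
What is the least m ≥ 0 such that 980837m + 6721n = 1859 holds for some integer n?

Euclid: 980837 = 145·6721 + 6292; 6721 = 1·6292 + 429; 6292 = 14·429 + 286; 429 = 1·286 + 143; 286 = 2·143 + 0 → gcd = 143; 1859 = 143·13.
Back-substitution yields 980837·(-16) + 6721·(2335) = 143, so one solution is m = -16·13 = -208, n = 2335·13 = 30355.
Solutions in m differ by 6721/143 = 47; the one in [0, 47) is -208 mod 47 = 27.

27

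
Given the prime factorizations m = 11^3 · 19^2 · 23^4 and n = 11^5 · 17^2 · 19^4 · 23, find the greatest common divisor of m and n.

11051293

min exponent per shared prime: 11^3 · 19^2 · 23 = 11051293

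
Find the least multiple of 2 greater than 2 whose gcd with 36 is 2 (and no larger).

10

Multiples of 2 above 2: 2·2, 2·3, … . Need the cofactor coprime to 36/2 = 18.
Checking s = 2, 3, … the first with gcd(s, 18) = 1 is s = 5, giving 10.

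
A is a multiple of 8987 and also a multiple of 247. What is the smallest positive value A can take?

116831

gcd first: 8987 = 36·247 + 95; 247 = 2·95 + 57; 95 = 1·57 + 38; 57 = 1·38 + 19; 38 = 2·19 + 0 → gcd = 19
lcm = 8987·247/gcd = 2219789/19 = 116831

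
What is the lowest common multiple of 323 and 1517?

gcd first: 1517 = 4·323 + 225; 323 = 1·225 + 98; 225 = 2·98 + 29; 98 = 3·29 + 11; 29 = 2·11 + 7; 11 = 1·7 + 4; 7 = 1·4 + 3; 4 = 1·3 + 1; 3 = 3·1 + 0 → gcd = 1
lcm = 323·1517/gcd = 489991/1 = 489991

489991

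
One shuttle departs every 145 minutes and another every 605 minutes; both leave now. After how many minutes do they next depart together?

145 = 5 · 29; 605 = 5 · 11²
max exponents: 5 · 11² · 29 = 17545

17545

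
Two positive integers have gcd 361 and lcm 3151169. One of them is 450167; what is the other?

Using mn = gcd(m,n)·lcm(m,n) = 361·3151169 = 1137572009, we get n = 1137572009/450167 = 2527.

2527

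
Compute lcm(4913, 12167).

gcd first: 12167 = 2·4913 + 2341; 4913 = 2·2341 + 231; 2341 = 10·231 + 31; 231 = 7·31 + 14; 31 = 2·14 + 3; 14 = 4·3 + 2; 3 = 1·2 + 1; 2 = 2·1 + 0 → gcd = 1
lcm = 4913·12167/gcd = 59776471/1 = 59776471

59776471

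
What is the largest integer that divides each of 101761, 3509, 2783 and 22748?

121

101761 = 11² · 29²; 3509 = 11² · 29; 2783 = 11² · 23; 22748 = 2² · 11² · 47
gcd takes min exponent of each prime: 11² = 121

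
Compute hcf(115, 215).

115 = 5 · 23
215 = 5 · 43
Common: 5 = 5

5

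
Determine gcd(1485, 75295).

Euclid: 75295 = 50·1485 + 1045; 1485 = 1·1045 + 440; 1045 = 2·440 + 165; 440 = 2·165 + 110; 165 = 1·110 + 55; 110 = 2·55 + 0. Last nonzero remainder: 55.

55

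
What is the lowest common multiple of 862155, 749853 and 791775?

190143974475

862155 = 3² · 5 · 7² · 17 · 23; 749853 = 3² · 13² · 17 · 29; 791775 = 3⁴ · 5² · 17 · 23
lcm takes max exponent of each prime: 3⁴ · 5² · 7² · 13² · 17 · 23 · 29 = 190143974475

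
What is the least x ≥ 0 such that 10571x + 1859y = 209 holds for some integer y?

gcd(10571, 1859) = 11 (Euclid: 10571 = 5·1859 + 1276; 1859 = 1·1276 + 583; 1276 = 2·583 + 110; 583 = 5·110 + 33; 110 = 3·33 + 11; 33 = 3·11 + 0), and 11 | 209.
Extended Euclid: 10571·(51) + 1859·(-290) = 11. Scale by 19: x₀ = 969.
General solution x = x₀ + 169t; reducing mod 169 gives x = 124 (and y = -705).

124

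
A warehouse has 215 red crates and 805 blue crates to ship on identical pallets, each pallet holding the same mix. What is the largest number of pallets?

5

215 = 5 · 43
805 = 5 · 7 · 23
Common: 5 = 5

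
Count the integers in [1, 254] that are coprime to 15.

15 = 3·5. Inclusion–exclusion on these primes:
254 − ⌊254/3⌋ − ⌊254/5⌋ + ⌊254/15⌋ = 136

136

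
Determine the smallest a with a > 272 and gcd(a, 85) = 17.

85 = 17·5. Any a with gcd(a, 85) = 17 is a multiple of 17, say 17s, with s coprime to 5.
Need s > 272/17, so s ≥ 17. First s ≥ 17 with gcd(s, 5) = 1 is s = 17. Thus a = 17·17 = 289.

289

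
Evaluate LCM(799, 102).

4794

gcd first: 799 = 7·102 + 85; 102 = 1·85 + 17; 85 = 5·17 + 0 → gcd = 17
lcm = 799·102/gcd = 81498/17 = 4794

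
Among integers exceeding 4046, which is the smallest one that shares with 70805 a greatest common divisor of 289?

4624

gcd(m, 70805) = 289 forces 289 | m; write m = 289s. Then gcd(289s, 289·245) = 289·gcd(s, 245), so need gcd(s, 245) = 1.
289s > 4046 gives s ≥ 15. The least s ≥ 15 coprime to 245 is 16, so m = 289·16 = 4624.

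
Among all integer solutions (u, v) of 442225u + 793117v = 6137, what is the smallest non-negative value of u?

608

Reduce mod 793117: 442225u ≡ 6137 (mod 793117). With g = gcd(442225, 793117) = 361 dividing 6137, divide through: 1225u ≡ 17 (mod 2197).
Since gcd(1225, 2197) = 1, u ≡ 17·(1225)⁻¹ ≡ 608 (mod 2197). Smallest non-negative: 608.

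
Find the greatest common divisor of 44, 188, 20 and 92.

4

44 = 2² · 11; 188 = 2² · 47; 20 = 2² · 5; 92 = 2² · 23
gcd takes min exponent of each prime: 2² = 4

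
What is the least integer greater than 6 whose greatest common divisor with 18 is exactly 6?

12

Multiples of 6 above 6: 6·2, 6·3, … . Need the cofactor coprime to 18/6 = 3.
Checking s = 2, 3, … the first with gcd(s, 3) = 1 is s = 2, giving 12.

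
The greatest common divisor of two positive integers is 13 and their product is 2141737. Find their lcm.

164749

gcd·lcm = product, so lcm = 2141737/13 = 164749.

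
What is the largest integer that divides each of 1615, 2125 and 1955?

85

gcd(1615, 2125): 2125 = 1·1615 + 510; 1615 = 3·510 + 85; 510 = 6·85 + 0 → 85
gcd(85, 1955): 1955 = 23·85 + 0 → 85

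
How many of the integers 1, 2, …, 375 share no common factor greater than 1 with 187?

Prime factors of 187: 11, 17. Count integers ≤ 375 divisible by none of them.
By inclusion–exclusion: 375 − ⌊375/11⌋ − ⌊375/17⌋ + ⌊375/187⌋ = 321.

321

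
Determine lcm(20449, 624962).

75620402

20449 = 11² · 13²; 624962 = 2 · 13² · 43²
max exponents: 2 · 11² · 13² · 43² = 75620402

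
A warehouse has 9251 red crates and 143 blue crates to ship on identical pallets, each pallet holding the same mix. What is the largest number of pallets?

11

9251 = 11 · 29²
143 = 11 · 13
Common: 11 = 11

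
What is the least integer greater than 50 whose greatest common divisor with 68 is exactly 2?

54

68 = 2·34. Any t with gcd(t, 68) = 2 is a multiple of 2, say 2s, with s coprime to 34.
Need s > 50/2, so s ≥ 26. First s ≥ 26 with gcd(s, 34) = 1 is s = 27. Thus t = 2·27 = 54.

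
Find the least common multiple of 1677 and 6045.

259935

1677 = 3 · 13 · 43; 6045 = 3 · 5 · 13 · 31
max exponents: 3 · 5 · 13 · 31 · 43 = 259935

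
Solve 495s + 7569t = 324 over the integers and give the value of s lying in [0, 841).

597

Reduce mod 7569: 495s ≡ 324 (mod 7569). With g = gcd(495, 7569) = 9 dividing 324, divide through: 55s ≡ 36 (mod 841).
Since gcd(55, 841) = 1, s ≡ 36·(55)⁻¹ ≡ 597 (mod 841). Smallest non-negative: 597.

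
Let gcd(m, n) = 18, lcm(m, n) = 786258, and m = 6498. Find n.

Using mn = gcd(m,n)·lcm(m,n) = 18·786258 = 14152644, we get n = 14152644/6498 = 2178.

2178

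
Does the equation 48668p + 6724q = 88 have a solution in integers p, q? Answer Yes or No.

Yes

gcd(48668, 6724): 48668 = 7·6724 + 1600; 6724 = 4·1600 + 324; 1600 = 4·324 + 304; 324 = 1·304 + 20; 304 = 15·20 + 4; 20 = 5·4 + 0 → 4
4 divides 88, so a solution exists.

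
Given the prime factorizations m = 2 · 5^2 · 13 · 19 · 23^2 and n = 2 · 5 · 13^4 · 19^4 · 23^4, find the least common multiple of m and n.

52079782454256050

max exponent per prime: 2 · 5^2 · 13^4 · 19^4 · 23^4 = 52079782454256050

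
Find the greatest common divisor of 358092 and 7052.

4

Euclid: 358092 = 50·7052 + 5492; 7052 = 1·5492 + 1560; 5492 = 3·1560 + 812; 1560 = 1·812 + 748; 812 = 1·748 + 64; 748 = 11·64 + 44; 64 = 1·44 + 20; 44 = 2·20 + 4; 20 = 5·4 + 0. Last nonzero remainder: 4.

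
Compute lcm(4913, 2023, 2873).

5812079

4913 = 17³; 2023 = 7 · 17²; 2873 = 13² · 17
lcm takes max exponent of each prime: 7 · 13² · 17³ = 5812079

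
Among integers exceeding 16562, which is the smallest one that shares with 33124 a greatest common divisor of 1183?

gcd(k, 33124) = 1183 forces 1183 | k; write k = 1183s. Then gcd(1183s, 1183·28) = 1183·gcd(s, 28), so need gcd(s, 28) = 1.
1183s > 16562 gives s ≥ 15. The least s ≥ 15 coprime to 28 is 15, so k = 1183·15 = 17745.

17745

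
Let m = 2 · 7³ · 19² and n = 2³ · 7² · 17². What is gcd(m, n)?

min exponent per shared prime: 2 · 7² = 98

98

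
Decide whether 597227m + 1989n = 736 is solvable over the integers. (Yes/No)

No

By Bézout, 597227m + 1989n = 736 has integer solutions iff gcd(597227, 1989) | 736.
Euclid: 597227 = 300·1989 + 527; 1989 = 3·527 + 408; 527 = 1·408 + 119; 408 = 3·119 + 51; 119 = 2·51 + 17; 51 = 3·17 + 0. gcd = 17; 736 mod 17 = 5. No.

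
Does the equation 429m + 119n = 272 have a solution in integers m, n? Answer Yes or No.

Yes

By Bézout, 429m + 119n = 272 has integer solutions iff gcd(429, 119) | 272.
Euclid: 429 = 3·119 + 72; 119 = 1·72 + 47; 72 = 1·47 + 25; 47 = 1·25 + 22; 25 = 1·22 + 3; 22 = 7·3 + 1; 3 = 3·1 + 0. gcd = 1; 272 mod 1 = 0. Yes.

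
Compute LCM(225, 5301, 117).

225 = 3² · 5²; 5301 = 3² · 19 · 31; 117 = 3² · 13
lcm takes max exponent of each prime: 3² · 5² · 13 · 19 · 31 = 1722825

1722825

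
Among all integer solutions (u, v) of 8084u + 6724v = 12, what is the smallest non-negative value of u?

Reduce mod 6724: 8084u ≡ 12 (mod 6724). With g = gcd(8084, 6724) = 4 dividing 12, divide through: 2021u ≡ 3 (mod 1681).
Since gcd(2021, 1681) = 1, u ≡ 3·(2021)⁻¹ ≡ 974 (mod 1681). Smallest non-negative: 974.

974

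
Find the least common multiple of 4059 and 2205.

994455

gcd first: 4059 = 1·2205 + 1854; 2205 = 1·1854 + 351; 1854 = 5·351 + 99; 351 = 3·99 + 54; 99 = 1·54 + 45; 54 = 1·45 + 9; 45 = 5·9 + 0 → gcd = 9
lcm = 4059·2205/gcd = 8950095/9 = 994455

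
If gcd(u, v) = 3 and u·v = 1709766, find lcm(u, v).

569922

gcd·lcm = product, so lcm = 1709766/3 = 569922.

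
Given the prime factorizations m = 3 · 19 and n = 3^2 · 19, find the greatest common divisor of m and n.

57

min exponent per shared prime: 3 · 19 = 57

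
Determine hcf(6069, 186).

3

Euclid: 6069 = 32·186 + 117; 186 = 1·117 + 69; 117 = 1·69 + 48; 69 = 1·48 + 21; 48 = 2·21 + 6; 21 = 3·6 + 3; 6 = 2·3 + 0. Last nonzero remainder: 3.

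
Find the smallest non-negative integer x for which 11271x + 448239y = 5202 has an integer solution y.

Euclid: 448239 = 39·11271 + 8670; 11271 = 1·8670 + 2601; 8670 = 3·2601 + 867; 2601 = 3·867 + 0 → gcd = 867; 5202 = 867·6.
Back-substitution yields 11271·(-159) + 448239·(4) = 867, so one solution is x = -159·6 = -954, y = 4·6 = 24.
Solutions in x differ by 448239/867 = 517; the one in [0, 517) is -954 mod 517 = 80.

80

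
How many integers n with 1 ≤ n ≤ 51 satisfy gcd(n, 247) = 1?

46

Prime factors of 247: 13, 19. Count integers ≤ 51 divisible by none of them.
By inclusion–exclusion: 51 − ⌊51/13⌋ − ⌊51/19⌋ + ⌊51/247⌋ = 46.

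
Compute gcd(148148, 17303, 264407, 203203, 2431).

143

148148 = 2² · 7 · 11 · 13 · 37; 17303 = 11³ · 13; 264407 = 11 · 13 · 43²; 203203 = 7² · 11 · 13 · 29; 2431 = 11 · 13 · 17
gcd takes min exponent of each prime: 11 · 13 = 143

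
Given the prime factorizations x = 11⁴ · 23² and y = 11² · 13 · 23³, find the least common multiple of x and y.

max exponent per prime: 11⁴ · 13 · 23³ = 2315781611

2315781611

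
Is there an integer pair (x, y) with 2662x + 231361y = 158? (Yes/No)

Yes

gcd(2662, 231361): 231361 = 86·2662 + 2429; 2662 = 1·2429 + 233; 2429 = 10·233 + 99; 233 = 2·99 + 35; 99 = 2·35 + 29; 35 = 1·29 + 6; 29 = 4·6 + 5; 6 = 1·5 + 1; 5 = 5·1 + 0 → 1
1 divides 158, so a solution exists.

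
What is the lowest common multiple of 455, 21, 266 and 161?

1193010

lcm(455, 21) = 455·21/gcd = 9555/7 = 1365
lcm(1365, 266) = 1365·266/gcd = 363090/7 = 51870
lcm(51870, 161) = 51870·161/gcd = 8351070/7 = 1193010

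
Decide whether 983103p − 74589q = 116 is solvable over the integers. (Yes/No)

No

gcd(983103, 74589): 983103 = 13·74589 + 13446; 74589 = 5·13446 + 7359; 13446 = 1·7359 + 6087; 7359 = 1·6087 + 1272; 6087 = 4·1272 + 999; 1272 = 1·999 + 273; 999 = 3·273 + 180; 273 = 1·180 + 93; 180 = 1·93 + 87; 93 = 1·87 + 6; 87 = 14·6 + 3; 6 = 2·3 + 0 → 3
3 does not divide 116, so a solution does not exist.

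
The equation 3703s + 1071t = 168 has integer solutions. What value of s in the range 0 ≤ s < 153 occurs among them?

Euclid: 3703 = 3·1071 + 490; 1071 = 2·490 + 91; 490 = 5·91 + 35; 91 = 2·35 + 21; 35 = 1·21 + 14; 21 = 1·14 + 7; 14 = 2·7 + 0 → gcd = 7; 168 = 7·24.
Back-substitution yields 3703·(-59) + 1071·(204) = 7, so one solution is s = -59·24 = -1416, t = 204·24 = 4896.
Solutions in s differ by 1071/7 = 153; the one in [0, 153) is -1416 mod 153 = 114.

114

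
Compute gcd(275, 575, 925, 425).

25

gcd(275, 575): 575 = 2·275 + 25; 275 = 11·25 + 0 → 25
gcd(25, 925): 925 = 37·25 + 0 → 25
gcd(25, 425): 425 = 17·25 + 0 → 25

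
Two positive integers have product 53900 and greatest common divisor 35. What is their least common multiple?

gcd·lcm = product, so lcm = 53900/35 = 1540.

1540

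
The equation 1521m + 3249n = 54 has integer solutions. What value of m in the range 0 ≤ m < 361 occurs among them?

282

Reduce mod 3249: 1521m ≡ 54 (mod 3249). With g = gcd(1521, 3249) = 9 dividing 54, divide through: 169m ≡ 6 (mod 361).
Since gcd(169, 361) = 1, m ≡ 6·(169)⁻¹ ≡ 282 (mod 361). Smallest non-negative: 282.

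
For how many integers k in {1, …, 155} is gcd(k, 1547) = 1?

1547 = 7·13·17. Inclusion–exclusion on these primes:
155 − ⌊155/7⌋ − ⌊155/13⌋ − ⌊155/17⌋ + ⌊155/91⌋ + ⌊155/119⌋ + ⌊155/221⌋ − ⌊155/1547⌋ = 115

115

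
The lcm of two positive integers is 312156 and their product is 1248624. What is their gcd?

4

gcd·lcm = product, so gcd = 1248624/312156 = 4.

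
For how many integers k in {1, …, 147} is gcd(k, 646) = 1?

646 = 2·17·19. Inclusion–exclusion on these primes:
147 − ⌊147/2⌋ − ⌊147/17⌋ − ⌊147/19⌋ + ⌊147/34⌋ + ⌊147/38⌋ + ⌊147/323⌋ − ⌊147/646⌋ = 66

66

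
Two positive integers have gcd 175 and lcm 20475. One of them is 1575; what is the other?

2275

Using uv = gcd(u,v)·lcm(u,v) = 175·20475 = 3583125, we get v = 3583125/1575 = 2275.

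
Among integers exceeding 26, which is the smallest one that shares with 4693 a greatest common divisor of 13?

39

4693 = 13·361. Any x with gcd(x, 4693) = 13 is a multiple of 13, say 13s, with s coprime to 361.
Need s > 26/13, so s ≥ 3. First s ≥ 3 with gcd(s, 361) = 1 is s = 3. Thus x = 13·3 = 39.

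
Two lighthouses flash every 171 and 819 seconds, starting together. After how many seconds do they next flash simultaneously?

171 = 3² · 19; 819 = 3² · 7 · 13
max exponents: 3² · 7 · 13 · 19 = 15561

15561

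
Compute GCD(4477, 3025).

Euclid: 4477 = 1·3025 + 1452; 3025 = 2·1452 + 121; 1452 = 12·121 + 0. Last nonzero remainder: 121.

121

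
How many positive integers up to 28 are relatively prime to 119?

Prime factors of 119: 7, 17. Count integers ≤ 28 divisible by none of them.
By inclusion–exclusion: 28 − ⌊28/7⌋ − ⌊28/17⌋ + ⌊28/119⌋ = 23.

23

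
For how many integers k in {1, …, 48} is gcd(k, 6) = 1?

16

6 = 2·3. Inclusion–exclusion on these primes:
48 − ⌊48/2⌋ − ⌊48/3⌋ + ⌊48/6⌋ = 16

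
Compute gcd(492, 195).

Euclid: 492 = 2·195 + 102; 195 = 1·102 + 93; 102 = 1·93 + 9; 93 = 10·9 + 3; 9 = 3·3 + 0. Last nonzero remainder: 3.

3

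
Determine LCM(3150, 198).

gcd first: 3150 = 15·198 + 180; 198 = 1·180 + 18; 180 = 10·18 + 0 → gcd = 18
lcm = 3150·198/gcd = 623700/18 = 34650

34650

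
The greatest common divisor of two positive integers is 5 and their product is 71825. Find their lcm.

Since gcd(a,b)·lcm(a,b) = ab, lcm = 71825/5 = 14365.

14365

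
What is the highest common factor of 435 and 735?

435 = 3 · 5 · 29
735 = 3 · 5 · 7²
Common: 3 · 5 = 15

15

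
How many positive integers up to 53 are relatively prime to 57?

34

57 = 3·19. Inclusion–exclusion on these primes:
53 − ⌊53/3⌋ − ⌊53/19⌋ + ⌊53/57⌋ = 34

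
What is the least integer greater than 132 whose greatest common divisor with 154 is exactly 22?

176

gcd(m, 154) = 22 forces 22 | m; write m = 22s. Then gcd(22s, 22·7) = 22·gcd(s, 7), so need gcd(s, 7) = 1.
22s > 132 gives s ≥ 7. The least s ≥ 7 coprime to 7 is 8, so m = 22·8 = 176.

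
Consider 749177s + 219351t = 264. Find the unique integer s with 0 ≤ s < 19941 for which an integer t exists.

14703

gcd(749177, 219351) = 11 (Euclid: 749177 = 3·219351 + 91124; 219351 = 2·91124 + 37103; 91124 = 2·37103 + 16918; 37103 = 2·16918 + 3267; 16918 = 5·3267 + 583; 3267 = 5·583 + 352; 583 = 1·352 + 231; 352 = 1·231 + 121; 231 = 1·121 + 110; 121 = 1·110 + 11; 110 = 10·11 + 0), and 11 | 264.
Extended Euclid: 749177·(-1880) + 219351·(6421) = 11. Scale by 24: s₀ = -45120.
General solution s = s₀ + 19941k; reducing mod 19941 gives s = 14703 (and t = -50217).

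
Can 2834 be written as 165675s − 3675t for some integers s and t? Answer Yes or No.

gcd(165675, 3675): 165675 = 45·3675 + 300; 3675 = 12·300 + 75; 300 = 4·75 + 0 → 75
75 does not divide 2834, so a solution does not exist.

No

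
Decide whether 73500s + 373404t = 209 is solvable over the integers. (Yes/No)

No

By Bézout, 73500s + 373404t = 209 has integer solutions iff gcd(73500, 373404) | 209.
Euclid: 373404 = 5·73500 + 5904; 73500 = 12·5904 + 2652; 5904 = 2·2652 + 600; 2652 = 4·600 + 252; 600 = 2·252 + 96; 252 = 2·96 + 60; 96 = 1·60 + 36; 60 = 1·36 + 24; 36 = 1·24 + 12; 24 = 2·12 + 0. gcd = 12; 209 mod 12 = 5. No.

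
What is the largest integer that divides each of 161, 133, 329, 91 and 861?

7

gcd(161, 133): 161 = 1·133 + 28; 133 = 4·28 + 21; 28 = 1·21 + 7; 21 = 3·7 + 0 → 7
gcd(7, 329): 329 = 47·7 + 0 → 7
gcd(7, 91): 91 = 13·7 + 0 → 7
gcd(7, 861): 861 = 123·7 + 0 → 7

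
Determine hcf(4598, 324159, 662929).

19

gcd(4598, 324159): 324159 = 70·4598 + 2299; 4598 = 2·2299 + 0 → 2299
gcd(2299, 662929): 662929 = 288·2299 + 817; 2299 = 2·817 + 665; 817 = 1·665 + 152; 665 = 4·152 + 57; 152 = 2·57 + 38; 57 = 1·38 + 19; 38 = 2·19 + 0 → 19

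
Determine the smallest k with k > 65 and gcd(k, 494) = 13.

Multiples of 13 above 65: 13·6, 13·7, … . Need the cofactor coprime to 494/13 = 38.
Checking s = 6, 7, … the first with gcd(s, 38) = 1 is s = 7, giving 91.

91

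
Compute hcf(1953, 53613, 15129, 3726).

9

gcd(1953, 53613): 53613 = 27·1953 + 882; 1953 = 2·882 + 189; 882 = 4·189 + 126; 189 = 1·126 + 63; 126 = 2·63 + 0 → 63
gcd(63, 15129): 15129 = 240·63 + 9; 63 = 7·9 + 0 → 9
gcd(9, 3726): 3726 = 414·9 + 0 → 9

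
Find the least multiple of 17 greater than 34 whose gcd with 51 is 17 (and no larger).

68

gcd(t, 51) = 17 forces 17 | t; write t = 17s. Then gcd(17s, 17·3) = 17·gcd(s, 3), so need gcd(s, 3) = 1.
17s > 34 gives s ≥ 3. The least s ≥ 3 coprime to 3 is 4, so t = 17·4 = 68.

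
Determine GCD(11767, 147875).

7

Euclid: 147875 = 12·11767 + 6671; 11767 = 1·6671 + 5096; 6671 = 1·5096 + 1575; 5096 = 3·1575 + 371; 1575 = 4·371 + 91; 371 = 4·91 + 7; 91 = 13·7 + 0. Last nonzero remainder: 7.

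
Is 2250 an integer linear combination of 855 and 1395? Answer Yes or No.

Yes

By Bézout, 855p − 1395q = 2250 has integer solutions iff gcd(855, 1395) | 2250.
Euclid: 1395 = 1·855 + 540; 855 = 1·540 + 315; 540 = 1·315 + 225; 315 = 1·225 + 90; 225 = 2·90 + 45; 90 = 2·45 + 0. gcd = 45; 2250 mod 45 = 0. Yes.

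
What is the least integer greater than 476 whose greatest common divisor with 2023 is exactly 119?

2023 = 119·17. Any m with gcd(m, 2023) = 119 is a multiple of 119, say 119s, with s coprime to 17.
Need s > 476/119, so s ≥ 5. First s ≥ 5 with gcd(s, 17) = 1 is s = 5. Thus m = 119·5 = 595.

595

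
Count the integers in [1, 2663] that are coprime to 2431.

2431 = 11·13·17. Inclusion–exclusion on these primes:
2663 − ⌊2663/11⌋ − ⌊2663/13⌋ − ⌊2663/17⌋ + ⌊2663/143⌋ + ⌊2663/187⌋ + ⌊2663/221⌋ − ⌊2663/2431⌋ = 2104

2104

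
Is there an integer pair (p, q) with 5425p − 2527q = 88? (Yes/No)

By Bézout, 5425p − 2527q = 88 has integer solutions iff gcd(5425, 2527) | 88.
Euclid: 5425 = 2·2527 + 371; 2527 = 6·371 + 301; 371 = 1·301 + 70; 301 = 4·70 + 21; 70 = 3·21 + 7; 21 = 3·7 + 0. gcd = 7; 88 mod 7 = 4. No.

No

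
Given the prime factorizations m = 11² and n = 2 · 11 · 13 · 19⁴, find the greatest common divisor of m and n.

min exponent per shared prime: 11 = 11

11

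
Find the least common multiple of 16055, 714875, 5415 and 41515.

lcm(16055, 714875) = 16055·714875/gcd = 11477318125/95 = 120813875
lcm(120813875, 5415) = 120813875·5415/gcd = 654207133125/95 = 6886390875
lcm(6886390875, 41515) = 6886390875·41515/gcd = 285888517175625/1805 = 158386990125

158386990125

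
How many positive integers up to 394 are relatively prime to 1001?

Prime factors of 1001: 7, 11, 13. Count integers ≤ 394 divisible by none of them.
By inclusion–exclusion: 394 − ⌊394/7⌋ − ⌊394/11⌋ − ⌊394/13⌋ + ⌊394/77⌋ + ⌊394/91⌋ + ⌊394/143⌋ − ⌊394/1001⌋ = 284.

284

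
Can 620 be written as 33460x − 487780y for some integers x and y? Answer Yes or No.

By Bézout, 33460x − 487780y = 620 has integer solutions iff gcd(33460, 487780) | 620.
Euclid: 487780 = 14·33460 + 19340; 33460 = 1·19340 + 14120; 19340 = 1·14120 + 5220; 14120 = 2·5220 + 3680; 5220 = 1·3680 + 1540; 3680 = 2·1540 + 600; 1540 = 2·600 + 340; 600 = 1·340 + 260; 340 = 1·260 + 80; 260 = 3·80 + 20; 80 = 4·20 + 0. gcd = 20; 620 mod 20 = 0. Yes.

Yes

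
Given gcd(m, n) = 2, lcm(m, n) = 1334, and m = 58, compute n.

m·n = gcd·lcm = 2·1334 = 2668, so n = 2668/58 = 46.

46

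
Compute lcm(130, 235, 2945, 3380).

lcm(130, 235) = 130·235/gcd = 30550/5 = 6110
lcm(6110, 2945) = 6110·2945/gcd = 17993950/5 = 3598790
lcm(3598790, 3380) = 3598790·3380/gcd = 12163910200/130 = 93568540

93568540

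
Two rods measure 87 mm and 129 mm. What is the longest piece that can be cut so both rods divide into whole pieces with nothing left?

3

Euclid: 129 = 1·87 + 42; 87 = 2·42 + 3; 42 = 14·3 + 0. Last nonzero remainder: 3.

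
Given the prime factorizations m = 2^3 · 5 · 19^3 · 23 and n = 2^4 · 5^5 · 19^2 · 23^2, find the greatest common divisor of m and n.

min exponent per shared prime: 2^3 · 5 · 19^2 · 23 = 332120

332120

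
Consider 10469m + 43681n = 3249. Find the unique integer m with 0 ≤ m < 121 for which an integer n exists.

gcd(10469, 43681) = 361 (Euclid: 43681 = 4·10469 + 1805; 10469 = 5·1805 + 1444; 1805 = 1·1444 + 361; 1444 = 4·361 + 0), and 361 | 3249.
Extended Euclid: 10469·(-25) + 43681·(6) = 361. Scale by 9: m₀ = -225.
General solution m = m₀ + 121t; reducing mod 121 gives m = 17 (and n = -4).

17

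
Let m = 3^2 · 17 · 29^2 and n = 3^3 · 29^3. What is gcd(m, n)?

min exponent per shared prime: 3^2 · 29^2 = 7569

7569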